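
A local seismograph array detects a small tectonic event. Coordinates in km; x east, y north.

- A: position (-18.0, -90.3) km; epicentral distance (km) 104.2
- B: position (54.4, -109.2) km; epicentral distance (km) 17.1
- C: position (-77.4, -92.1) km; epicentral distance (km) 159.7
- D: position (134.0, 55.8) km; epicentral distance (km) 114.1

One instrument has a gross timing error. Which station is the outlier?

B

Solve using three stations at a time. Using A, C, D (subtract circle equations pairwise → linear system) gives (x, y) ≈ (74.1, -41.4).
Distances from that point to each station vs reported:
  A: calculated 104.3 vs reported 104.2 → residual 0.1 km
  B: calculated 70.6 vs reported 17.1 → residual 53.5 km
  C: calculated 159.7 vs reported 159.7 → residual 0.0 km
  D: calculated 114.2 vs reported 114.1 → residual 0.1 km
A, C, D are mutually consistent (residuals ≈ 0); B is off by 53.5 km.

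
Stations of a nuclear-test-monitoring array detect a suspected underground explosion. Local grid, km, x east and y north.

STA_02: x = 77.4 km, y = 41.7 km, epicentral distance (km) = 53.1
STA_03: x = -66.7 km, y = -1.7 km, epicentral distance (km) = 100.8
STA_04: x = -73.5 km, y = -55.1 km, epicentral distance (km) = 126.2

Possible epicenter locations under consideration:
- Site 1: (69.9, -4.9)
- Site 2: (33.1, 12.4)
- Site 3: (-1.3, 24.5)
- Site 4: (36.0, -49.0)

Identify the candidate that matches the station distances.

Site 2

For each candidate, compare |candidate − station| to the reported distance:
Site 1: residuals STA_02 5.9, STA_03 35.8, STA_04 25.7 → max 35.8 km
Site 2: residuals STA_02 0.0, STA_03 0.0, STA_04 0.0 → max 0.0 km
Site 3: residuals STA_02 27.5, STA_03 30.3, STA_04 18.7 → max 30.3 km
Site 4: residuals STA_02 46.6, STA_03 12.3, STA_04 16.5 → max 46.6 km
Only Site 2 has all residuals ≈ 0.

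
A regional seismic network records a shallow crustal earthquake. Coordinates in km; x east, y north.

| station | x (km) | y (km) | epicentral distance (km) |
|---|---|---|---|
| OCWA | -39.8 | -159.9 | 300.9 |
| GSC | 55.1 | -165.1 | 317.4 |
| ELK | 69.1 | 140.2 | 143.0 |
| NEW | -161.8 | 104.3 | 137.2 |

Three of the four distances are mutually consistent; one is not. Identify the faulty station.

ELK

Solve using three stations at a time. Using OCWA, GSC, NEW (subtract circle equations pairwise → linear system) gives (x, y) ≈ (-29.5, 140.9).
Distances from that point to each station vs reported:
  OCWA: calculated 300.9 vs reported 300.9 → residual 0.0 km
  GSC: calculated 317.4 vs reported 317.4 → residual 0.0 km
  ELK: calculated 98.6 vs reported 143.0 → residual 44.4 km
  NEW: calculated 137.3 vs reported 137.2 → residual 0.1 km
OCWA, GSC, NEW are mutually consistent (residuals ≈ 0); ELK is off by 44.4 km.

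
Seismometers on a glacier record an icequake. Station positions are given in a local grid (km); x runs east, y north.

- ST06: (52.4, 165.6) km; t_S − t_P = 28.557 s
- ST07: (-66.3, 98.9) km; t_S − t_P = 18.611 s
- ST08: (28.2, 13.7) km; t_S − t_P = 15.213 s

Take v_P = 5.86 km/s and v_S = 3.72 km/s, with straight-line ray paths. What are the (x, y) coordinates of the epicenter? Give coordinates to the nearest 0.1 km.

(-87.4, -89.5)

Distance from S−P lag: d = Δt · v_P v_S / (v_P − v_S) = Δt · (5.86·3.72)/(5.86−3.72) ≈ 10.1865·Δt.
So d_ST06 = 290.90, d_ST07 = 189.58, d_ST08 = 154.97 km.
Circle about each station: (x − 52.4)² + (y − 165.6)² = 290.90²; (x + 66.3)² + (y − 98.9)² = 189.58²; (x − 28.2)² + (y − 13.7)² = 154.97².
Subtracting the ST06 equation from the ST07 and ST08 equations removes the quadratic terms:
-237.4 x − 133.4 y = 32690.01
-48.4 x − 303.8 y = 31420.92
Solving the 2×2 system: x ≈ -87.4, y ≈ -89.5 km.
Check against ST06 (with the unrounded x, y): √((x − 52.4)²+(y − 165.6)²) = 290.90 ≈ 290.90 km. ✓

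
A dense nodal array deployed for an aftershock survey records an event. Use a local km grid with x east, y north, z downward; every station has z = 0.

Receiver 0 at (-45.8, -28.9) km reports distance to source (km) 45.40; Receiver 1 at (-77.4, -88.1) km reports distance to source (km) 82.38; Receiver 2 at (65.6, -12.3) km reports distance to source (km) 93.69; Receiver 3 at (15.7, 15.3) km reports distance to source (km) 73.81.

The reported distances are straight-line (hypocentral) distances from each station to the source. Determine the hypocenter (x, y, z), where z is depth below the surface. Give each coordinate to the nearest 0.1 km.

x ≈ -17.0 km, y ≈ -42.4 km, depth ≈ 32.4 km

Each station gives a sphere (x−x_i)² + (y−y_i)² + z² = d_i² (stations at z=0).
Subtracting the Receiver 0 sphere from Receiver 1 and Receiver 2: z² cancels, leaving linear equations in x and y:
-63.2 x − 118.4 y = 6094.22
222.8 x + 33.2 y = -5194.86
Solving: x ≈ -16.998, y ≈ -42.398 km (keep extra digits for the depth step; rounded: -17.0, -42.4).
Then from the Receiver 0 sphere: z² = 45.40² − (x + 45.8)² − (y + 28.9)² with x = -16.998, y = -42.398, so z ≈ 32.395 ≈ 32.4 km.
Check against Receiver 3 (with the unrounded solution): distance 73.81 ≈ 73.81 km. ✓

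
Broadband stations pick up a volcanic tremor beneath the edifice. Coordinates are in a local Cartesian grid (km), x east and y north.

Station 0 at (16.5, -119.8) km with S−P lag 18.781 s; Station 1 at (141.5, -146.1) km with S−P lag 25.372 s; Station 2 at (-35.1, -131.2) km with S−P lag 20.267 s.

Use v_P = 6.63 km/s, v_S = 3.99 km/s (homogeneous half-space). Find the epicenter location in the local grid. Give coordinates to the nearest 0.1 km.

x ≈ 4.4 km, y ≈ 68.0 km

Distance from S−P lag: d = Δt · v_P v_S / (v_P − v_S) = Δt · (6.63·3.99)/(6.63−3.99) ≈ 10.0203·Δt.
So d_Station 0 = 188.19, d_Station 1 = 254.24, d_Station 2 = 203.08 km.
Circle about each station: (x − 16.5)² + (y + 119.8)² = 188.19²; (x − 141.5)² + (y + 146.1)² = 254.24²; (x + 35.1)² + (y + 131.2)² = 203.08².
Subtracting the Station 0 equation from the Station 1 and Station 2 equations removes the quadratic terms:
250.0 x − 52.6 y = -2479.33
-103.2 x − 22.8 y = -2004.85
Solving the 2×2 system: x ≈ 4.4, y ≈ 68.0 km.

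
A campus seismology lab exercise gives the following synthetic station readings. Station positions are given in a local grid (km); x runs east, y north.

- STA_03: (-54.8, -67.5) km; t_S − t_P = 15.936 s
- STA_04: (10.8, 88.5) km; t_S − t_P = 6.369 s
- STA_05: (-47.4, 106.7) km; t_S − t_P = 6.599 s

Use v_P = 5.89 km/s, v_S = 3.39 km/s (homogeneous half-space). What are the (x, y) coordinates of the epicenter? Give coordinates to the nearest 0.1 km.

x ≈ -29.3 km, y ≈ 57.2 km

Distance from S−P lag: d = Δt · v_P v_S / (v_P − v_S) = Δt · (5.89·3.39)/(5.89−3.39) ≈ 7.9868·Δt.
So d_STA_03 = 127.28, d_STA_04 = 50.87, d_STA_05 = 52.71 km.
Circle about each station: (x + 54.8)² + (y + 67.5)² = 127.28²; (x − 10.8)² + (y − 88.5)² = 50.87²; (x + 47.4)² + (y − 106.7)² = 52.71².
Subtracting the STA_03 equation from the STA_04 and STA_05 equations removes the quadratic terms:
131.2 x + 312.0 y = 14002.04
14.8 x + 348.4 y = 19494.21
Solving the 2×2 system: x ≈ -29.3, y ≈ 57.2 km.
Check against STA_03 (with the unrounded x, y): √((x + 54.8)²+(y + 67.5)²) = 127.28 ≈ 127.28 km. ✓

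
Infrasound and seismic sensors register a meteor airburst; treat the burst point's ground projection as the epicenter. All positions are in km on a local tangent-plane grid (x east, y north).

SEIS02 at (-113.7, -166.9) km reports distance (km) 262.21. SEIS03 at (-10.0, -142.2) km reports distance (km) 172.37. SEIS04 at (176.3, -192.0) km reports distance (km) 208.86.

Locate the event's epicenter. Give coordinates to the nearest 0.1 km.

Circle about each station: (x + 113.7)² + (y + 166.9)² = 262.21²; (x + 10.0)² + (y + 142.2)² = 172.37²; (x − 176.3)² + (y + 192.0)² = 208.86².
Subtracting the SEIS02 equation from the SEIS03 and SEIS04 equations removes the quadratic terms:
207.4 x + 49.4 y = 18580.21
580.0 x − 50.2 y = 52293.97
Solving the 2×2 system: x ≈ 90.0, y ≈ -1.8 km.
Check against SEIS02 (with the unrounded x, y): √((x + 113.7)²+(y + 166.9)²) = 262.23 ≈ 262.21 km. ✓

90.0 km east, -1.8 km north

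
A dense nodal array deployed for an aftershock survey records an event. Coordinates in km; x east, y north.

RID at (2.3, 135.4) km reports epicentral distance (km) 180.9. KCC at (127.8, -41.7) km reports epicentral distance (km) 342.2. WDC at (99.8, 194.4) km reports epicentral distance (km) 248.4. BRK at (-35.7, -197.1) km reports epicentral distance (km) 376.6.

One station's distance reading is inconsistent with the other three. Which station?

RID

Solve using three stations at a time. Using KCC, WDC, BRK (subtract circle equations pairwise → linear system) gives (x, y) ≈ (-146.5, 162.8).
Distances from that point to each station vs reported:
  RID: calculated 151.3 vs reported 180.9 → residual 29.6 km
  KCC: calculated 342.2 vs reported 342.2 → residual 0.0 km
  WDC: calculated 248.4 vs reported 248.4 → residual 0.0 km
  BRK: calculated 376.6 vs reported 376.6 → residual 0.0 km
KCC, WDC, BRK are mutually consistent (residuals ≈ 0); RID is off by 29.6 km.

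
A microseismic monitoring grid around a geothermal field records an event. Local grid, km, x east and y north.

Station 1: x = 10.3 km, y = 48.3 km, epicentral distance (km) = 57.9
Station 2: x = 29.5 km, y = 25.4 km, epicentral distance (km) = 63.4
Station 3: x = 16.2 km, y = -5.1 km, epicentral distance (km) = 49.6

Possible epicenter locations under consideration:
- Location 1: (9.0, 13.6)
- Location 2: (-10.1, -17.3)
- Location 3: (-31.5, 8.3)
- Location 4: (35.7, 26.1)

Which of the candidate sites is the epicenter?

For each candidate, compare |candidate − station| to the reported distance:
Location 1: residuals Station 1 23.2, Station 2 39.7, Station 3 29.6 → max 39.7 km
Location 2: residuals Station 1 10.8, Station 2 5.2, Station 3 20.6 → max 20.6 km
Location 3: residuals Station 1 0.0, Station 2 0.0, Station 3 0.1 → max 0.1 km
Location 4: residuals Station 1 24.2, Station 2 57.2, Station 3 12.8 → max 57.2 km
Only Location 3 has all residuals ≈ 0.

Location 3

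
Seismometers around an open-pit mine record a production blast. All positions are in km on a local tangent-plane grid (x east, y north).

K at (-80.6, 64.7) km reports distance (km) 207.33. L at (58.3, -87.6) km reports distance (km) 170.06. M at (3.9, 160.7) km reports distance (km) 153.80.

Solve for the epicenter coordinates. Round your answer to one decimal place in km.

Circle about each station: (x + 80.6)² + (y − 64.7)² = 207.33²; (x − 58.3)² + (y + 87.6)² = 170.06²; (x − 3.9)² + (y − 160.7)² = 153.80².
Subtracting the K equation from the L and M equations removes the quadratic terms:
277.8 x − 304.6 y = 14455.53
169.0 x + 192.0 y = 34488.54
Solving the 2×2 system: x ≈ 126.7, y ≈ 68.1 km.

126.7 km east, 68.1 km north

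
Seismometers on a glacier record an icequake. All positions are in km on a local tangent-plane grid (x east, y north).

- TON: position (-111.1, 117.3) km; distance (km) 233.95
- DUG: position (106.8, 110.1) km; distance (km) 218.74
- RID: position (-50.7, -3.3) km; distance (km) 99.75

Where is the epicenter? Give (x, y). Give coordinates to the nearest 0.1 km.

x ≈ 7.1 km, y ≈ -84.6 km

Circle about each station: (x + 111.1)² + (y − 117.3)² = 233.95²; (x − 106.8)² + (y − 110.1)² = 218.74²; (x + 50.7)² + (y + 3.3)² = 99.75².
Subtracting the TON equation from the DUG and RID equations removes the quadratic terms:
435.8 x − 14.4 y = 4311.16
120.8 x − 241.2 y = 21261.42
Solving the 2×2 system: x ≈ 7.1, y ≈ -84.6 km.
Check against TON (with the unrounded x, y): √((x + 111.1)²+(y − 117.3)²) = 233.95 ≈ 233.95 km. ✓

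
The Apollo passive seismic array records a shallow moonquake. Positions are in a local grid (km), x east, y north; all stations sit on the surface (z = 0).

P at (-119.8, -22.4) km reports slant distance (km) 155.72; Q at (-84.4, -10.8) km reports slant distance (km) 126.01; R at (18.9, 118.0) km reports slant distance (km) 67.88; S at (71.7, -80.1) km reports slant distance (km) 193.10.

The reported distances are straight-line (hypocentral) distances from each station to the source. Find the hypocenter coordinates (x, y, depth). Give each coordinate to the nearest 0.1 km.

(-17.1, 84.8, 47.0)

Each station gives a sphere (x−x_i)² + (y−y_i)² + z² = d_i² (stations at z=0).
Subtracting the P sphere from Q and R: z² cancels, leaving linear equations in x and y:
70.8 x + 23.2 y = 756.40
277.4 x + 280.8 y = 19068.43
Solving: x ≈ -17.106, y ≈ 84.807 km (keep extra digits for the depth step; rounded: -17.1, 84.8).
Then from the P sphere: z² = 155.72² − (x + 119.8)² − (y + 22.4)² with x = -17.106, y = 84.807, so z ≈ 47.003 ≈ 47.0 km.
Check against S (with the unrounded solution): distance 193.11 ≈ 193.10 km. ✓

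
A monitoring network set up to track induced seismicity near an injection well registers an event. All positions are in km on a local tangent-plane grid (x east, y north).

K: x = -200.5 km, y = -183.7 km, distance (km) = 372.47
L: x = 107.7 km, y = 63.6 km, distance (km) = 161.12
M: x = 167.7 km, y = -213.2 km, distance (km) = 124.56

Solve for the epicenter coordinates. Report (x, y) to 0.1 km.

(159.7, -88.9)

Circle about each station: (x + 200.5)² + (y + 183.7)² = 372.47²; (x − 107.7)² + (y − 63.6)² = 161.12²; (x − 167.7)² + (y + 213.2)² = 124.56².
Subtracting the K equation from the L and M equations removes the quadratic terms:
616.4 x + 494.6 y = 54472.56
736.4 x − 59.0 y = 122850.30
Solving the 2×2 system: x ≈ 159.7, y ≈ -88.9 km.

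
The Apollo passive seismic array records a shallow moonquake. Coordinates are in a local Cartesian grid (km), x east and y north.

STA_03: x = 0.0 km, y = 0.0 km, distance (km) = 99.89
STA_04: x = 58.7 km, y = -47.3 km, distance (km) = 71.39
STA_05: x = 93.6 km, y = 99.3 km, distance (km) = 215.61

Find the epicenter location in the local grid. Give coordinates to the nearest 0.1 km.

9.9 km east, -99.4 km north

Circle about each station: x² + y² = 99.89²; (x − 58.7)² + (y + 47.3)² = 71.39²; (x − 93.6)² + (y − 99.3)² = 215.61².
Subtracting the STA_03 equation from the STA_04 and STA_05 equations removes the quadratic terms:
117.4 x − 94.6 y = 10564.46
187.2 x + 198.6 y = -17888.21
Solving the 2×2 system: x ≈ 9.9, y ≈ -99.4 km.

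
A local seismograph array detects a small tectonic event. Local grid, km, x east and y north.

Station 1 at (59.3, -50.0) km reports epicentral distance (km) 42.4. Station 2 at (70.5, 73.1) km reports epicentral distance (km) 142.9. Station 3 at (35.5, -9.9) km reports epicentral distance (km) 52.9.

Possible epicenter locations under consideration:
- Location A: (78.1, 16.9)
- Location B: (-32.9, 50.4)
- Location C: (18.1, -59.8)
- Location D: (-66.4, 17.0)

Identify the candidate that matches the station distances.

For each candidate, compare |candidate − station| to the reported distance:
Location A: residuals Station 1 27.1, Station 2 86.2, Station 3 2.6 → max 86.2 km
Location B: residuals Station 1 93.9, Station 2 37.0, Station 3 38.3 → max 93.9 km
Location C: residuals Station 1 0.1, Station 2 0.0, Station 3 0.1 → max 0.1 km
Location D: residuals Station 1 100.0, Station 2 5.0, Station 3 52.5 → max 100.0 km
Only Location C has all residuals ≈ 0.

Location C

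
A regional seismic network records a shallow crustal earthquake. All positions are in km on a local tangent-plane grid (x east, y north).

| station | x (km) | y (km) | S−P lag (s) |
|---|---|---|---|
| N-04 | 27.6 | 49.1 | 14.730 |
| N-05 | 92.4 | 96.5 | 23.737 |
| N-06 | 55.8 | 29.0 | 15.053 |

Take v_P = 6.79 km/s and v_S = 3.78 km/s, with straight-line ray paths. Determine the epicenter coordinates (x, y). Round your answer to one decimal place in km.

Distance from S−P lag: d = Δt · v_P v_S / (v_P − v_S) = Δt · (6.79·3.78)/(6.79−3.78) ≈ 8.5270·Δt.
So d_N-04 = 125.60, d_N-05 = 202.40, d_N-06 = 128.36 km.
Circle about each station: (x − 27.6)² + (y − 49.1)² = 125.60²; (x − 92.4)² + (y − 96.5)² = 202.40²; (x − 55.8)² + (y − 29.0)² = 128.36².
Subtracting pairs of circle equations eliminates x²+y² and gives linear equations (the radical axes):
129.6 x + 94.8 y = -10512.96
56.4 x − 40.2 y = 81.14
Solving the 2×2 system: x ≈ -39.3, y ≈ -57.2 km.
Check against N-04 (with the unrounded x, y): √((x − 27.6)²+(y − 49.1)²) = 125.57 ≈ 125.60 km. ✓

(-39.3, -57.2)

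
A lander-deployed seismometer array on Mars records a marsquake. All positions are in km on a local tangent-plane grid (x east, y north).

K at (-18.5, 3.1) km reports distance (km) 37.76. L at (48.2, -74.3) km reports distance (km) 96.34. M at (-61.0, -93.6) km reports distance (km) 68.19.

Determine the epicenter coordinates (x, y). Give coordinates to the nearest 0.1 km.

x ≈ -37.2 km, y ≈ -29.7 km

Circle about each station: (x + 18.5)² + (y − 3.1)² = 37.76²; (x − 48.2)² + (y + 74.3)² = 96.34²; (x + 61.0)² + (y + 93.6)² = 68.19².
Subtracting the K equation from the L and M equations removes the quadratic terms:
133.4 x − 154.8 y = -363.71
-85.0 x − 193.4 y = 8906.04
Solving the 2×2 system: x ≈ -37.2, y ≈ -29.7 km.
Check against K (with the unrounded x, y): √((x + 18.5)²+(y − 3.1)²) = 37.76 ≈ 37.76 km. ✓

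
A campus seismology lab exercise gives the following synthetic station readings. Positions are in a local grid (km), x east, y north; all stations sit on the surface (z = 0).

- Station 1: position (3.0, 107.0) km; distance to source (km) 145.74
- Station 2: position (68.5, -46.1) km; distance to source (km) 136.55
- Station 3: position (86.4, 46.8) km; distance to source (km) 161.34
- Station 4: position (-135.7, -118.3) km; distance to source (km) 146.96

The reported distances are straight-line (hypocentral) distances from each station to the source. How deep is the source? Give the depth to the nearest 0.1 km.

Each station gives a sphere (x−x_i)² + (y−y_i)² + z² = d_i² (stations at z=0).
Subtracting the Station 1 sphere from Station 2 and Station 3: z² cancels, leaving linear equations in x and y:
131.0 x − 306.2 y = -2046.29
166.8 x − 120.4 y = -6593.25
Solving: x ≈ -50.209, y ≈ -14.798 km (keep extra digits for the depth step; rounded: -50.2, -14.8).
Then from the Station 1 sphere: z² = 145.74² − (x − 3.0)² − (y − 107.0)² with x = -50.209, y = -14.798, so z ≈ 59.785 ≈ 59.8 km.
Check against Station 4 (with the unrounded solution): distance 146.95 ≈ 146.96 km. ✓

59.8 km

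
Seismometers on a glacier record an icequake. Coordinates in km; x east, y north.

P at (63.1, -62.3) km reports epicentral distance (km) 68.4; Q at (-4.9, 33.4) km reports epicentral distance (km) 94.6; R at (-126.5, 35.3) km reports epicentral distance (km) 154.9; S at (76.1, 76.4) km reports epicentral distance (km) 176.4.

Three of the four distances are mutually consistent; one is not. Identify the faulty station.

S

Solve using three stations at a time. Using P, Q, R (subtract circle equations pairwise → linear system) gives (x, y) ≈ (-5.3, -61.2).
Distances from that point to each station vs reported:
  P: calculated 68.4 vs reported 68.4 → residual 0.0 km
  Q: calculated 94.6 vs reported 94.6 → residual 0.0 km
  R: calculated 154.9 vs reported 154.9 → residual 0.0 km
  S: calculated 159.9 vs reported 176.4 → residual 16.5 km
P, Q, R are mutually consistent (residuals ≈ 0); S is off by 16.5 km.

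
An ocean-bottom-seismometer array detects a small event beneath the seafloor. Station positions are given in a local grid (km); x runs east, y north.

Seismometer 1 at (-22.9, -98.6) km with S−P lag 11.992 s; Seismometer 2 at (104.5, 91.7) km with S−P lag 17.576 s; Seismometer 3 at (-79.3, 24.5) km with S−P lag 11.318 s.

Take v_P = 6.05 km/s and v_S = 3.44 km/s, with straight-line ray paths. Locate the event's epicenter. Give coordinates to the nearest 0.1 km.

Distance from S−P lag: d = Δt · v_P v_S / (v_P − v_S) = Δt · (6.05·3.44)/(6.05−3.44) ≈ 7.9739·Δt.
So d_Seismometer 1 = 95.62, d_Seismometer 2 = 140.15, d_Seismometer 3 = 90.25 km.
Circle about each station: (x + 22.9)² + (y + 98.6)² = 95.62²; (x − 104.5)² + (y − 91.7)² = 140.15²; (x + 79.3)² + (y − 24.5)² = 90.25².
Subtracting the Seismometer 1 equation from the Seismometer 2 and Seismometer 3 equations removes the quadratic terms:
254.8 x + 380.6 y = -1416.07
-112.8 x + 246.2 y = -2359.51
Solving the 2×2 system: x ≈ 5.2, y ≈ -7.2 km.
Check against Seismometer 1 (with the unrounded x, y): √((x + 22.9)²+(y + 98.6)²) = 95.62 ≈ 95.62 km. ✓

x ≈ 5.2 km, y ≈ -7.2 km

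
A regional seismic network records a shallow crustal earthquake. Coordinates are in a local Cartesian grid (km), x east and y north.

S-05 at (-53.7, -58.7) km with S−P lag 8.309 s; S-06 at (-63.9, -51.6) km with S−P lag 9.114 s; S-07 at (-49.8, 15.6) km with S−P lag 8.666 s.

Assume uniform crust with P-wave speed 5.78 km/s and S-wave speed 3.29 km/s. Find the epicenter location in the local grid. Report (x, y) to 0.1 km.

1.1 km east, -26.7 km north

Distance from S−P lag: d = Δt · v_P v_S / (v_P − v_S) = Δt · (5.78·3.29)/(5.78−3.29) ≈ 7.6370·Δt.
So d_S-05 = 63.46, d_S-06 = 69.60, d_S-07 = 66.18 km.
Circle about each station: (x + 53.7)² + (y + 58.7)² = 63.46²; (x + 63.9)² + (y + 51.6)² = 69.60²; (x + 49.8)² + (y − 15.6)² = 66.18².
Subtracting pairs of circle equations eliminates x²+y² and gives linear equations (the radical axes):
-20.4 x + 14.2 y = -400.60
7.8 x + 148.6 y = -3958.60
Solving the 2×2 system: x ≈ 1.1, y ≈ -26.7 km.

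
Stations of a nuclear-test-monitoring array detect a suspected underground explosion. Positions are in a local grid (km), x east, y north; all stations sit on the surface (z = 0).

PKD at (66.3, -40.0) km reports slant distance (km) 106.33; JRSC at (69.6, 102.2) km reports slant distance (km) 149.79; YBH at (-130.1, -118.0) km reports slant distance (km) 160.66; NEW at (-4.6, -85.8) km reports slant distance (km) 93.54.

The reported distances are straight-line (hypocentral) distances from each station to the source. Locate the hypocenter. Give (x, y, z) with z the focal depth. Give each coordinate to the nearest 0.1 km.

Each station gives a sphere (x−x_i)² + (y−y_i)² + z² = d_i² (stations at z=0).
Subtracting the PKD sphere from JRSC and YBH: z² cancels, leaving linear equations in x and y:
6.6 x + 284.4 y = -1837.67
-392.8 x − 156.0 y = 10348.75
Solving: x ≈ -24.001, y ≈ -5.905 km (keep extra digits for the depth step; rounded: -24.0, -5.9).
Then from the PKD sphere: z² = 106.33² − (x − 66.3)² − (y + 40.0)² with x = -24.001, y = -5.905, so z ≈ 44.602 ≈ 44.6 km.

x ≈ -24.0 km, y ≈ -5.9 km, depth ≈ 44.6 km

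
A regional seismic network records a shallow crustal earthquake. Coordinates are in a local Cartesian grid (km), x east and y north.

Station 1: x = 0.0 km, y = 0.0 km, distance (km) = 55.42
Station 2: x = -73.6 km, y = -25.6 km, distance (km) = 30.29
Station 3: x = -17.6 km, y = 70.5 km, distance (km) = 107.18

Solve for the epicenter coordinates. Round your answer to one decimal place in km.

Circle about each station: x² + y² = 55.42²; (x + 73.6)² + (y + 25.6)² = 30.29²; (x + 17.6)² + (y − 70.5)² = 107.18².
Subtracting pairs of circle equations eliminates x²+y² and gives linear equations (the radical axes):
-147.2 x − 51.2 y = 8226.21
-35.2 x + 141.0 y = -3136.17
Solving the 2×2 system: x ≈ -44.3, y ≈ -33.3 km.

x ≈ -44.3 km, y ≈ -33.3 km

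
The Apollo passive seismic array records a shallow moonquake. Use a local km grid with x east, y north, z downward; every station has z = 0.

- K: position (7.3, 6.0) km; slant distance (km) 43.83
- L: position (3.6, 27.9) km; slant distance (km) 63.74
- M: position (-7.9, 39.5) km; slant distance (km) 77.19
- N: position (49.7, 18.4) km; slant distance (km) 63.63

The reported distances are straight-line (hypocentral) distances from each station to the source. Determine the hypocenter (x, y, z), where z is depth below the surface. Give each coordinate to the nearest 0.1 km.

(15.8, -30.2, 23.2)

Each station gives a sphere (x−x_i)² + (y−y_i)² + z² = d_i² (stations at z=0).
Subtracting the K sphere from L and M: z² cancels, leaving linear equations in x and y:
-7.4 x + 43.8 y = -1439.64
-30.4 x + 67.0 y = -2503.86
Solving: x ≈ 15.811, y ≈ -30.197 km (keep extra digits for the depth step; rounded: 15.8, -30.2).
Then from the K sphere: z² = 43.83² − (x − 7.3)² − (y − 6.0)² with x = 15.811, y = -30.197, so z ≈ 23.204 ≈ 23.2 km.
Check against N (with the unrounded solution): distance 63.63 ≈ 63.63 km. ✓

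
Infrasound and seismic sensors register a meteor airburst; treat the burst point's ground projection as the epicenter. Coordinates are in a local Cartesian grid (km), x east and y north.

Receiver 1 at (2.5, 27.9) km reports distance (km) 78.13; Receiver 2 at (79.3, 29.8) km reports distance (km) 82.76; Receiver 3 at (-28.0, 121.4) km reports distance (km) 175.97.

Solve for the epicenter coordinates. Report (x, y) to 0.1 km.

Circle about each station: (x − 2.5)² + (y − 27.9)² = 78.13²; (x − 79.3)² + (y − 29.8)² = 82.76²; (x + 28.0)² + (y − 121.4)² = 175.97².
Subtracting the Receiver 1 equation from the Receiver 2 and Receiver 3 equations removes the quadratic terms:
153.6 x + 3.8 y = 5646.95
-61.0 x + 187.0 y = -10123.84
Solving the 2×2 system: x ≈ 37.8, y ≈ -41.8 km.
Check against Receiver 1 (with the unrounded x, y): √((x − 2.5)²+(y − 27.9)²) = 78.14 ≈ 78.13 km. ✓

(37.8, -41.8)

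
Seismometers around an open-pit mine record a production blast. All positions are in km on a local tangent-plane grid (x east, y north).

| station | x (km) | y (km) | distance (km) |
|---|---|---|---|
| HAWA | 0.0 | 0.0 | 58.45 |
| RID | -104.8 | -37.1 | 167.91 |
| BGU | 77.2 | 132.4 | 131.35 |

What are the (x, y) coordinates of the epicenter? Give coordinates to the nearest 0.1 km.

Circle about each station: x² + y² = 58.45²; (x + 104.8)² + (y + 37.1)² = 167.91²; (x − 77.2)² + (y − 132.4)² = 131.35².
Subtracting the HAWA equation from the RID and BGU equations removes the quadratic terms:
-209.6 x − 74.2 y = -12417.92
154.4 x + 264.8 y = 9653.18
Solving the 2×2 system: x ≈ 58.4, y ≈ 2.4 km.
Check against HAWA (with the unrounded x, y): √(x²+y²) = 58.44 ≈ 58.45 km. ✓

(58.4, 2.4)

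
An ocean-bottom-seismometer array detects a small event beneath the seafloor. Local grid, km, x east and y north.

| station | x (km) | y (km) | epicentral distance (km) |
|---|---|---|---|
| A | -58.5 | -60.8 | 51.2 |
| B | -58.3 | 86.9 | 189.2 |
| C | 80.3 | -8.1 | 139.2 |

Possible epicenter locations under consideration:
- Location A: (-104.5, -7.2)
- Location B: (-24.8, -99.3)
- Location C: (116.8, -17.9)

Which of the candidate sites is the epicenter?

Location B

For each candidate, compare |candidate − station| to the reported distance:
Location A: residuals A 19.4, B 84.4, C 45.6 → max 84.4 km
Location B: residuals A 0.0, B 0.0, C 0.0 → max 0.0 km
Location C: residuals A 129.3, B 14.9, C 101.4 → max 129.3 km
Only Location B has all residuals ≈ 0.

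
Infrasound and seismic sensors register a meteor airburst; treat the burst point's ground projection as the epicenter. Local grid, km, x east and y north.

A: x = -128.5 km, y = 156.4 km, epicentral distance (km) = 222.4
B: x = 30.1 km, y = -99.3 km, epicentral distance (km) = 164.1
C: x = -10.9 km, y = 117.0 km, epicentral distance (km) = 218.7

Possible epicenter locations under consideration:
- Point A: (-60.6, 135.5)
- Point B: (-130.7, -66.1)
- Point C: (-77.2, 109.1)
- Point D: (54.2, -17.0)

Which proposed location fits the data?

For each candidate, compare |candidate − station| to the reported distance:
Point A: residuals A 151.4, B 87.6, C 165.7 → max 165.7 km
Point B: residuals A 0.1, B 0.1, C 0.1 → max 0.1 km
Point C: residuals A 152.6, B 70.3, C 151.9 → max 152.6 km
Point D: residuals A 29.5, B 78.3, C 69.7 → max 78.3 km
Only Point B has all residuals ≈ 0.

Point B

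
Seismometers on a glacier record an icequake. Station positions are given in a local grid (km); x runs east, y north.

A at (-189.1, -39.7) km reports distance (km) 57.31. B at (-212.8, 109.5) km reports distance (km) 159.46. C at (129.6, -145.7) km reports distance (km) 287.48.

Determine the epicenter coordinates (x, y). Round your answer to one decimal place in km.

(-132.9, -28.5)

Circle about each station: (x + 189.1)² + (y + 39.7)² = 57.31²; (x + 212.8)² + (y − 109.5)² = 159.46²; (x − 129.6)² + (y + 145.7)² = 287.48².
Subtracting pairs of circle equations eliminates x²+y² and gives linear equations (the radical axes):
-47.4 x + 298.4 y = -2203.87
637.4 x − 212.0 y = -78670.56
Solving the 2×2 system: x ≈ -132.9, y ≈ -28.5 km.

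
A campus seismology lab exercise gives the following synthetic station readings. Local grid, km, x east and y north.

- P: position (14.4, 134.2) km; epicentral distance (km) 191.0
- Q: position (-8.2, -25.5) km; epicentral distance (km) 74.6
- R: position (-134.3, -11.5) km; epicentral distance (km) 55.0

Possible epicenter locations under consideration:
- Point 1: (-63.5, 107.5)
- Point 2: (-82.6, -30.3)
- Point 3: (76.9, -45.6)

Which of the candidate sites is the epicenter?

Point 2

For each candidate, compare |candidate − station| to the reported distance:
Point 1: residuals P 108.7, Q 69.4, R 83.5 → max 108.7 km
Point 2: residuals P 0.0, Q 0.0, R 0.0 → max 0.0 km
Point 3: residuals P 0.6, Q 12.8, R 158.9 → max 158.9 km
Only Point 2 has all residuals ≈ 0.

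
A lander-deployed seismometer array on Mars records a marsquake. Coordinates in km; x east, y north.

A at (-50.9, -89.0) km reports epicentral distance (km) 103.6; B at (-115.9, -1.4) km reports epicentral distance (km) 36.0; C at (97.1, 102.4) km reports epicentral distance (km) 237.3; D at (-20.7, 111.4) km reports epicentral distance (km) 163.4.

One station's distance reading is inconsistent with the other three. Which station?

A

Solve using three stations at a time. Using B, C, D (subtract circle equations pairwise → linear system) gives (x, y) ≈ (-98.1, -32.4).
Distances from that point to each station vs reported:
  A: calculated 73.7 vs reported 103.6 → residual 29.9 km
  B: calculated 35.8 vs reported 36.0 → residual 0.2 km
  C: calculated 237.3 vs reported 237.3 → residual 0.0 km
  D: calculated 163.3 vs reported 163.4 → residual 0.1 km
B, C, D are mutually consistent (residuals ≈ 0); A is off by 29.9 km.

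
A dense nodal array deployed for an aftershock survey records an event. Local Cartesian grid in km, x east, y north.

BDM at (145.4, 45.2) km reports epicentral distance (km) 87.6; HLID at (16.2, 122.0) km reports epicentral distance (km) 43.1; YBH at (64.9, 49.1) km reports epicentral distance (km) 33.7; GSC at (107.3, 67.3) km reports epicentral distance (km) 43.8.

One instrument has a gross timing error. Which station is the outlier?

HLID

Solve using three stations at a time. Using BDM, YBH, GSC (subtract circle equations pairwise → linear system) gives (x, y) ≈ (66.3, 82.9).
Distances from that point to each station vs reported:
  BDM: calculated 87.6 vs reported 87.6 → residual 0.0 km
  HLID: calculated 63.5 vs reported 43.1 → residual 20.4 km
  YBH: calculated 33.8 vs reported 33.7 → residual 0.1 km
  GSC: calculated 43.9 vs reported 43.8 → residual 0.1 km
BDM, YBH, GSC are mutually consistent (residuals ≈ 0); HLID is off by 20.4 km.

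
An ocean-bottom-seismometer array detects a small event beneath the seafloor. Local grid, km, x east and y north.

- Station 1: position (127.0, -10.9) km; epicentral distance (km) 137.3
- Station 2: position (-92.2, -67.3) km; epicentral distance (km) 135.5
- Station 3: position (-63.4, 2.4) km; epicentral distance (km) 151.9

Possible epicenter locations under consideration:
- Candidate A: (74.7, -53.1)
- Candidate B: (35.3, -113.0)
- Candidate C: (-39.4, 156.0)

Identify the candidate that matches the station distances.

For each candidate, compare |candidate − station| to the reported distance:
Candidate A: residuals Station 1 70.1, Station 2 32.0, Station 3 3.1 → max 70.1 km
Candidate B: residuals Station 1 0.1, Station 2 0.1, Station 3 0.0 → max 0.1 km
Candidate C: residuals Station 1 98.4, Station 2 94.0, Station 3 3.6 → max 98.4 km
Only Candidate B has all residuals ≈ 0.

Candidate B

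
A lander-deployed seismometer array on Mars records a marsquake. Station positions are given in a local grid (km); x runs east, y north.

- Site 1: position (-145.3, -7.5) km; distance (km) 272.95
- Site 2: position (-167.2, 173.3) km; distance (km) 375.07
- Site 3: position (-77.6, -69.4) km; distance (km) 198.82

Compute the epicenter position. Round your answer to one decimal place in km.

121.2 km east, -66.5 km north

Circle about each station: (x + 145.3)² + (y + 7.5)² = 272.95²; (x + 167.2)² + (y − 173.3)² = 375.07²; (x + 77.6)² + (y + 69.4)² = 198.82².
Subtracting the Site 1 equation from the Site 2 and Site 3 equations removes the quadratic terms:
-43.8 x + 361.6 y = -29355.41
135.4 x − 123.8 y = 24642.09
Solving the 2×2 system: x ≈ 121.2, y ≈ -66.5 km.
Check against Site 1 (with the unrounded x, y): √((x + 145.3)²+(y + 7.5)²) = 272.94 ≈ 272.95 km. ✓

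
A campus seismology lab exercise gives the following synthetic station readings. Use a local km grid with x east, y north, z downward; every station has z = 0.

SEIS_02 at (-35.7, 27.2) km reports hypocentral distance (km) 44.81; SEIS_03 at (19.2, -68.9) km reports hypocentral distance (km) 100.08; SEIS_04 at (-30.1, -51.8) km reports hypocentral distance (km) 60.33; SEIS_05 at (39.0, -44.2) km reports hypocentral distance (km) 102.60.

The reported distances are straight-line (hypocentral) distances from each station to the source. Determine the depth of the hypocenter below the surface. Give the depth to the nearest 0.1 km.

Each station gives a sphere (x−x_i)² + (y−y_i)² + z² = d_i² (stations at z=0).
Subtracting the SEIS_02 sphere from SEIS_03 and SEIS_04: z² cancels, leaving linear equations in x and y:
109.8 x − 192.2 y = -4906.55
11.2 x − 158.0 y = -56.85
Solving: x ≈ -50.297, y ≈ -3.206 km (keep extra digits for the depth step; rounded: -50.3, -3.2).
Then from the SEIS_02 sphere: z² = 44.81² − (x + 35.7)² − (y − 27.2)² with x = -50.297, y = -3.206, so z ≈ 29.502 ≈ 29.5 km.

29.5 km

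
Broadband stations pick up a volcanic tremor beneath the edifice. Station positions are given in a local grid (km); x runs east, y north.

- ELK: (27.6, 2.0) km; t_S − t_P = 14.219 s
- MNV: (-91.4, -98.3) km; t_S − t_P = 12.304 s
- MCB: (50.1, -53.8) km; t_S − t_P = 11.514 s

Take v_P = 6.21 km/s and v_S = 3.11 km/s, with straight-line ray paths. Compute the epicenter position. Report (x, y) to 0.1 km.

Distance from S−P lag: d = Δt · v_P v_S / (v_P − v_S) = Δt · (6.21·3.11)/(6.21−3.11) ≈ 6.2300·Δt.
So d_ELK = 88.58, d_MNV = 76.65, d_MCB = 71.73 km.
Circle about each station: (x − 27.6)² + (y − 2.0)² = 88.58²; (x + 91.4)² + (y + 98.3)² = 76.65²; (x − 50.1)² + (y + 53.8)² = 71.73².
Subtracting pairs of circle equations eliminates x²+y² and gives linear equations (the radical axes):
-238.0 x − 200.6 y = 19222.28
45.0 x − 111.6 y = 7339.91
Solving the 2×2 system: x ≈ -18.9, y ≈ -73.4 km.

x ≈ -18.9 km, y ≈ -73.4 km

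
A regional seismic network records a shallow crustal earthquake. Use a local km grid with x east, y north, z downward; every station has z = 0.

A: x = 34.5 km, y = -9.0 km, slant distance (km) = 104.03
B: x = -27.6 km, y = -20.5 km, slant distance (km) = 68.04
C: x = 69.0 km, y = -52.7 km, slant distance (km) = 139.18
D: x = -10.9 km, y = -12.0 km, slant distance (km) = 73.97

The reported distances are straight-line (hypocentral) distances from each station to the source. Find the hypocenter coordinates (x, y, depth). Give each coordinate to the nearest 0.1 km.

x ≈ -47.1 km, y ≈ -11.1 km, depth ≈ 64.5 km

Each station gives a sphere (x−x_i)² + (y−y_i)² + z² = d_i² (stations at z=0).
Subtracting the A sphere from B and C: z² cancels, leaving linear equations in x and y:
-124.2 x − 23.0 y = 6103.56
69.0 x − 87.4 y = -2281.79
Solving: x ≈ -47.093, y ≈ -11.071 km (keep extra digits for the depth step; rounded: -47.1, -11.1).
Then from the A sphere: z² = 104.03² − (x − 34.5)² − (y + 9.0)² with x = -47.093, y = -11.071, so z ≈ 64.502 ≈ 64.5 km.
Check against D (with the unrounded solution): distance 73.97 ≈ 73.97 km. ✓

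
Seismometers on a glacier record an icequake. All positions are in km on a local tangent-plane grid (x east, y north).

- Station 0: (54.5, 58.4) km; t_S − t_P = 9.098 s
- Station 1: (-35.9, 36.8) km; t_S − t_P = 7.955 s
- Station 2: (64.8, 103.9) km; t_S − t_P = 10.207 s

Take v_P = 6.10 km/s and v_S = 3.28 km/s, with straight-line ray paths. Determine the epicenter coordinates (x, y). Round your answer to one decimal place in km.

Distance from S−P lag: d = Δt · v_P v_S / (v_P − v_S) = Δt · (6.10·3.28)/(6.10−3.28) ≈ 7.0950·Δt.
So d_Station 0 = 64.55, d_Station 1 = 56.44, d_Station 2 = 72.42 km.
Circle about each station: (x − 54.5)² + (y − 58.4)² = 64.55²; (x + 35.9)² + (y − 36.8)² = 56.44²; (x − 64.8)² + (y − 103.9)² = 72.42².
Subtracting pairs of circle equations eliminates x²+y² and gives linear equations (the radical axes):
-180.8 x − 43.2 y = -2756.53
20.6 x + 91.0 y = 7535.49
Solving the 2×2 system: x ≈ -4.8, y ≈ 83.9 km.
Check against Station 0 (with the unrounded x, y): √((x − 54.5)²+(y − 58.4)²) = 64.55 ≈ 64.55 km. ✓

(-4.8, 83.9)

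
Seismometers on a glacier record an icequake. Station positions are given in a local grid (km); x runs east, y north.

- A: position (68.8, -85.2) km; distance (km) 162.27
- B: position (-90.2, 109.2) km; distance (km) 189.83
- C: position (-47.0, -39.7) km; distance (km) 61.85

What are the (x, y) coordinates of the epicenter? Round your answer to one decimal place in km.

Circle about each station: (x − 68.8)² + (y + 85.2)² = 162.27²; (x + 90.2)² + (y − 109.2)² = 189.83²; (x + 47.0)² + (y + 39.7)² = 61.85².
Subtracting pairs of circle equations eliminates x²+y² and gives linear equations (the radical axes):
-318.0 x + 388.8 y = -1635.68
-231.6 x + 91.0 y = 14298.74
Solving the 2×2 system: x ≈ -93.4, y ≈ -80.6 km.

-93.4 km east, -80.6 km north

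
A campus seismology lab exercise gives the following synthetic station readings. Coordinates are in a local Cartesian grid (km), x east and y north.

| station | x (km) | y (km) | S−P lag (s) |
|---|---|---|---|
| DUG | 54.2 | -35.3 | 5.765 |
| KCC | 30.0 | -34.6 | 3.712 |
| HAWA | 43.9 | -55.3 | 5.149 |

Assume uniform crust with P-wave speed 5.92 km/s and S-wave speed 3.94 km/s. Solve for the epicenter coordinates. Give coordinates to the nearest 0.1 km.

x ≈ -13.7 km, y ≈ -36.3 km

Distance from S−P lag: d = Δt · v_P v_S / (v_P − v_S) = Δt · (5.92·3.94)/(5.92−3.94) ≈ 11.7802·Δt.
So d_DUG = 67.91, d_KCC = 43.73, d_HAWA = 60.66 km.
Circle about each station: (x − 54.2)² + (y + 35.3)² = 67.91²; (x − 30.0)² + (y + 34.6)² = 43.73²; (x − 43.9)² + (y + 55.3)² = 60.66².
Subtracting the DUG equation from the KCC and HAWA equations removes the quadratic terms:
-48.4 x + 1.4 y = 612.89
-20.6 x − 40.0 y = 1733.70
Solving the 2×2 system: x ≈ -13.7, y ≈ -36.3 km.
Check against DUG (with the unrounded x, y): √((x − 54.2)²+(y + 35.3)²) = 67.92 ≈ 67.91 km. ✓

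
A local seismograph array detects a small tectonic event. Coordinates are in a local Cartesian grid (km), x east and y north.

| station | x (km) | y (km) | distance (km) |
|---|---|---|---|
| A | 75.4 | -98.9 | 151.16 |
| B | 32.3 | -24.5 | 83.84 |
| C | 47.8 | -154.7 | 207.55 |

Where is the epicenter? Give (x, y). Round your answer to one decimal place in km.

Circle about each station: (x − 75.4)² + (y + 98.9)² = 151.16²; (x − 32.3)² + (y + 24.5)² = 83.84²; (x − 47.8)² + (y + 154.7)² = 207.55².
Subtracting pairs of circle equations eliminates x²+y² and gives linear equations (the radical axes):
-86.2 x + 148.8 y = 1997.37
-55.2 x − 111.6 y = -9477.10
Solving the 2×2 system: x ≈ 66.6, y ≈ 52.0 km.

(66.6, 52.0)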